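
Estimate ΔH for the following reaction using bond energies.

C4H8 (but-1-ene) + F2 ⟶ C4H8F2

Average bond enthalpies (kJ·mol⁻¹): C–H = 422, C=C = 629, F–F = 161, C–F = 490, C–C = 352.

ΔH ≈ −542 kJ

Bonds broken (reactants):
  C–C: 2 × 352 = 704
  C–H: 8 × 422 = 3376
  C=C: 1 × 629 = 629
  F–F: 1 × 161 = 161
  Σ(broken) = 4870 kJ
Bonds formed (products):
  C–C: 3 × 352 = 1056
  C–F: 2 × 490 = 980
  C–H: 8 × 422 = 3376
  Σ(formed) = 5412 kJ
ΔH = Σ(broken) − Σ(formed) = 4870 − 5412 = −542 kJ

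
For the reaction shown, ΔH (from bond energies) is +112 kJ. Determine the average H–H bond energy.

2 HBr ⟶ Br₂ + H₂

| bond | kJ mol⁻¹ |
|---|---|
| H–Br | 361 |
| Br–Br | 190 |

Let D be the H–H bond energy.
Σ(broken) = 2×361 = 722
Σ(formed) = 1×190 + 1×D = 190 + D
ΔH = Σ(broken) − Σ(formed) = (722) − (190 + D) = +532 − D
Setting this equal to +112 kJ gives D = 420 kJ/mol.

D(H–H) ≈ 420 kJ/mol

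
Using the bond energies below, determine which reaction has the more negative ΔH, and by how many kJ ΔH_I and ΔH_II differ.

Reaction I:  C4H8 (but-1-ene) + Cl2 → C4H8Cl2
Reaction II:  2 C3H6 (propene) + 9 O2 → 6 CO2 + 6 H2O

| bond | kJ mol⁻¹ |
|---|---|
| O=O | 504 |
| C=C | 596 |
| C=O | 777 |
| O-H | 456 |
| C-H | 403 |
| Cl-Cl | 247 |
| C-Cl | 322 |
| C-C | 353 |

Reaction I:
  Bonds broken (reactants):
    C-C: 2 × 353 = 706
    C-H: 8 × 403 = 3224
    C=C: 1 × 596 = 596
    Cl-Cl: 1 × 247 = 247
    Σ(broken) = 4773 kJ
  Bonds formed (products):
    C-C: 3 × 353 = 1059
    C-Cl: 2 × 322 = 644
    C-H: 8 × 403 = 3224
    Σ(formed) = 4927 kJ
  ΔH_I = 4773 − 4927 = −154 kJ
Reaction II:
  Bonds broken (reactants):
    C-C: 2 × 353 = 706
    C-H: 12 × 403 = 4836
    C=C: 2 × 596 = 1192
    O=O: 9 × 504 = 4536
    Σ(broken) = 11270 kJ
  Bonds formed (products):
    C=O: 12 × 777 = 9324
    O-H: 12 × 456 = 5472
    Σ(formed) = 14796 kJ
  ΔH_II = 11270 − 14796 = −3526 kJ
ΔH_I − ΔH_II = +3372 kJ, so reaction II has the more negative ΔH; |ΔH_I − ΔH_II| = 3372 kJ.

Reaction II, by 3372 kJ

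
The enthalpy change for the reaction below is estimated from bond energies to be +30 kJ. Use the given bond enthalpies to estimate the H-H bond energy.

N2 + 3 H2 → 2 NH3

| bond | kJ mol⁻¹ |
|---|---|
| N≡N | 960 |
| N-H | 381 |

D(H-H) ≈ 452 kJ/mol

Let D be the H-H bond energy.
Σ(broken) = 3×D + 1×960 = 960 + 3D
Σ(formed) = 6×381 = 2286
ΔH = Σ(broken) − Σ(formed) = (960 + 3D) − (2286) = −1326 + 3D
Setting this equal to +30 kJ gives 3D = 1356, so D = 452 kJ/mol.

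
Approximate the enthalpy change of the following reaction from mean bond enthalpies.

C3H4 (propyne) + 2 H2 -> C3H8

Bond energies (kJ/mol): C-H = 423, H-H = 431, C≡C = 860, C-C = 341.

ΔH ≈ −311 kJ

Bonds broken (reactants):
  C≡C: 1 × 860 = 860
  C-C: 1 × 341 = 341
  C-H: 4 × 423 = 1692
  H-H: 2 × 431 = 862
  Σ(broken) = 3755 kJ
Bonds formed (products):
  C-C: 2 × 341 = 682
  C-H: 8 × 423 = 3384
  Σ(formed) = 4066 kJ
ΔH = Σ(broken) − Σ(formed) = 3755 − 4066 = −311 kJ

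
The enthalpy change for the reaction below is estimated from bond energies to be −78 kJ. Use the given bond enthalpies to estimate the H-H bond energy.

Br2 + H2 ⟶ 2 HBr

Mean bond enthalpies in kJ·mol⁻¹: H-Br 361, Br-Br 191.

D(H-H) ≈ 453 kJ/mol

Let D be the H-H bond energy.
Σ(broken) = 1×191 + 1×D = 191 + D
Σ(formed) = 2×361 = 722
ΔH = Σ(broken) − Σ(formed) = (191 + D) − (722) = −531 + D
Setting this equal to −78 kJ gives D = 453 kJ/mol.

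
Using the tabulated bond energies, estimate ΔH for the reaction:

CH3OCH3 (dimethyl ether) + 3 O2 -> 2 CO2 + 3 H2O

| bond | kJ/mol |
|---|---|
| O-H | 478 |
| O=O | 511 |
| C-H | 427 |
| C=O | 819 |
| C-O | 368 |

Bonds broken (reactants):
  C-H: 6 × 427 = 2562
  C-O: 2 × 368 = 736
  O=O: 3 × 511 = 1533
  Σ(broken) = 4831 kJ
Bonds formed (products):
  C=O: 4 × 819 = 3276
  O-H: 6 × 478 = 2868
  Σ(formed) = 6144 kJ
ΔH = Σ(broken) − Σ(formed) = 4831 − 6144 = −1313 kJ

ΔH ≈ −1313 kJ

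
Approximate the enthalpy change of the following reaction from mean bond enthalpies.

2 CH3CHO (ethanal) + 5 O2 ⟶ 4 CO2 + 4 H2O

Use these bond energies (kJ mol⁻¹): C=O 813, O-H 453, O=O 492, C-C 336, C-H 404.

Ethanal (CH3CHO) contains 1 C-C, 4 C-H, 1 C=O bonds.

ΔH ≈ −2138 kJ

Bonds broken (reactants):
  C-C: 2 × 336 = 672
  C-H: 8 × 404 = 3232
  C=O: 2 × 813 = 1626
  O=O: 5 × 492 = 2460
  Σ(broken) = 7990 kJ
Bonds formed (products):
  C=O: 8 × 813 = 6504
  O-H: 8 × 453 = 3624
  Σ(formed) = 10128 kJ
ΔH = Σ(broken) − Σ(formed) = 7990 − 10128 = −2138 kJ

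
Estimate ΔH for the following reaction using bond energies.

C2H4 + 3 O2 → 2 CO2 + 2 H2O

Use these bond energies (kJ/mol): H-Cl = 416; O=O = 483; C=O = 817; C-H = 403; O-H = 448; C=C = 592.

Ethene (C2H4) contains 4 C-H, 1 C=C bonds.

ΔH ≈ −1407 kJ

Bonds broken (reactants):
  C-H: 4 × 403 = 1612
  C=C: 1 × 592 = 592
  O=O: 3 × 483 = 1449
  Σ(broken) = 3653 kJ
Bonds formed (products):
  C=O: 4 × 817 = 3268
  O-H: 4 × 448 = 1792
  Σ(formed) = 5060 kJ
ΔH = Σ(broken) − Σ(formed) = 3653 − 5060 = −1407 kJ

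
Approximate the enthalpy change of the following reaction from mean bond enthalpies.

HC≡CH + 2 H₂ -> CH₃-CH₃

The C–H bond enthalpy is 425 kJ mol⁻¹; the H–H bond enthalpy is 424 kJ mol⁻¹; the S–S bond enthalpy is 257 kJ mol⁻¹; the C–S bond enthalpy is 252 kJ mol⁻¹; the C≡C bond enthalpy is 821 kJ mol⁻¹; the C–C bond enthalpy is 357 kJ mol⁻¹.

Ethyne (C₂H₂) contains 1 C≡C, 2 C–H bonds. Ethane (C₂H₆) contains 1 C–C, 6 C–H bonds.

ΔH ≈ −388 kJ

Bonds broken (reactants):
  C≡C: 1 × 821 = 821
  C–H: 2 × 425 = 850
  H–H: 2 × 424 = 848
  Σ(broken) = 2519 kJ
Bonds formed (products):
  C–C: 1 × 357 = 357
  C–H: 6 × 425 = 2550
  Σ(formed) = 2907 kJ
ΔH = Σ(broken) − Σ(formed) = 2519 − 2907 = −388 kJ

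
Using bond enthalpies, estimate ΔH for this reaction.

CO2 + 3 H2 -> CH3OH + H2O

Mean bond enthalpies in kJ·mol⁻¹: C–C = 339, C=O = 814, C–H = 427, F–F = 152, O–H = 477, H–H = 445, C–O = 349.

Bonds broken (reactants):
  C=O: 2 × 814 = 1628
  H–H: 3 × 445 = 1335
  Σ(broken) = 2963 kJ
Bonds formed (products):
  C–H: 3 × 427 = 1281
  C–O: 1 × 349 = 349
  O–H: 3 × 477 = 1431
  Σ(formed) = 3061 kJ
ΔH = Σ(broken) − Σ(formed) = 2963 − 3061 = −98 kJ

ΔH ≈ −98 kJ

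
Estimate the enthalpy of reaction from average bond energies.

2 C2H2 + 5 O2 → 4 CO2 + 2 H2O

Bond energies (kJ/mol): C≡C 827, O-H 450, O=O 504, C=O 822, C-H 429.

Bonds broken (reactants):
  C≡C: 2 × 827 = 1654
  C-H: 4 × 429 = 1716
  O=O: 5 × 504 = 2520
  Σ(broken) = 5890 kJ
Bonds formed (products):
  C=O: 8 × 822 = 6576
  O-H: 4 × 450 = 1800
  Σ(formed) = 8376 kJ
ΔH = Σ(broken) − Σ(formed) = 5890 − 8376 = −2486 kJ

ΔH ≈ −2486 kJ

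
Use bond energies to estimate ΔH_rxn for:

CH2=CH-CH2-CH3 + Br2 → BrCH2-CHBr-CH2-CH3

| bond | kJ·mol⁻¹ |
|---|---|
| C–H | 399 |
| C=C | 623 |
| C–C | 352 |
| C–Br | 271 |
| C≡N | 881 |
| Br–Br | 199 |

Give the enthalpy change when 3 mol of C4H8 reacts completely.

Bonds broken (reactants):
  Br–Br: 1 × 199 = 199
  C–C: 2 × 352 = 704
  C–H: 8 × 399 = 3192
  C=C: 1 × 623 = 623
  Σ(broken) = 4718 kJ
Bonds formed (products):
  C–Br: 2 × 271 = 542
  C–C: 3 × 352 = 1056
  C–H: 8 × 399 = 3192
  Σ(formed) = 4790 kJ
ΔH = Σ(broken) − Σ(formed) = 4718 − 4790 = −72 kJ
For 3× the reaction as written: 3 × (−72) = −216 kJ

ΔH = −216 kJ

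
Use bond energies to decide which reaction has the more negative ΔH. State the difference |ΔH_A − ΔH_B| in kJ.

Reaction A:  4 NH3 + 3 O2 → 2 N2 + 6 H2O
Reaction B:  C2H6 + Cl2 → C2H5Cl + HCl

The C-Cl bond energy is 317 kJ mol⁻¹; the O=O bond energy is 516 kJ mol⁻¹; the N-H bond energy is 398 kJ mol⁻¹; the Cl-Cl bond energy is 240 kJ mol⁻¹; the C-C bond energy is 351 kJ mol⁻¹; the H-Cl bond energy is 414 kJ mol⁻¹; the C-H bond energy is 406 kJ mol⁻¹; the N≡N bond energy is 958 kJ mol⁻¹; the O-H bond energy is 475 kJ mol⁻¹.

Reaction A:
  Bonds broken (reactants):
    N-H: 12 × 398 = 4776
    O=O: 3 × 516 = 1548
    Σ(broken) = 6324 kJ
  Bonds formed (products):
    N≡N: 2 × 958 = 1916
    O-H: 12 × 475 = 5700
    Σ(formed) = 7616 kJ
  ΔH_A = 6324 − 7616 = −1292 kJ
Reaction B:
  Bonds broken (reactants):
    C-C: 1 × 351 = 351
    C-H: 6 × 406 = 2436
    Cl-Cl: 1 × 240 = 240
    Σ(broken) = 3027 kJ
  Bonds formed (products):
    C-C: 1 × 351 = 351
    C-Cl: 1 × 317 = 317
    C-H: 5 × 406 = 2030
    H-Cl: 1 × 414 = 414
    Σ(formed) = 3112 kJ
  ΔH_B = 3027 − 3112 = −85 kJ
ΔH_A − ΔH_B = −1207 kJ, so reaction A has the more negative ΔH; |ΔH_A − ΔH_B| = 1207 kJ.

Reaction A, by 1207 kJ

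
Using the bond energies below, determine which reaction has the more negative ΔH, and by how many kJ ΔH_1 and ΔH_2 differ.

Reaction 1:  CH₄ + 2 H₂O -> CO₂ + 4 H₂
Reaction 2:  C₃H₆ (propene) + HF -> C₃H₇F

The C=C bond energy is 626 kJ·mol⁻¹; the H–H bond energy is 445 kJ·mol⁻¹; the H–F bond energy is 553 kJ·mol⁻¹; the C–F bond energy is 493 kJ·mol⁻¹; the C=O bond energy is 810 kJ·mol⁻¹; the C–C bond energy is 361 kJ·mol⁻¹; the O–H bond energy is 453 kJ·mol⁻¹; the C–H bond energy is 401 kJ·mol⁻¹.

Reaction 1:
  Bonds broken (reactants):
    C–H: 4 × 401 = 1604
    O–H: 4 × 453 = 1812
    Σ(broken) = 3416 kJ
  Bonds formed (products):
    C=O: 2 × 810 = 1620
    H–H: 4 × 445 = 1780
    Σ(formed) = 3400 kJ
  ΔH_1 = 3416 − 3400 = +16 kJ
Reaction 2:
  Bonds broken (reactants):
    C–C: 1 × 361 = 361
    C–H: 6 × 401 = 2406
    C=C: 1 × 626 = 626
    H–F: 1 × 553 = 553
    Σ(broken) = 3946 kJ
  Bonds formed (products):
    C–C: 2 × 361 = 722
    C–F: 1 × 493 = 493
    C–H: 7 × 401 = 2807
    Σ(formed) = 4022 kJ
  ΔH_2 = 3946 − 4022 = −76 kJ
ΔH_1 − ΔH_2 = +92 kJ, so reaction 2 has the more negative ΔH; |ΔH_1 − ΔH_2| = 92 kJ.

Reaction 2, by 92 kJ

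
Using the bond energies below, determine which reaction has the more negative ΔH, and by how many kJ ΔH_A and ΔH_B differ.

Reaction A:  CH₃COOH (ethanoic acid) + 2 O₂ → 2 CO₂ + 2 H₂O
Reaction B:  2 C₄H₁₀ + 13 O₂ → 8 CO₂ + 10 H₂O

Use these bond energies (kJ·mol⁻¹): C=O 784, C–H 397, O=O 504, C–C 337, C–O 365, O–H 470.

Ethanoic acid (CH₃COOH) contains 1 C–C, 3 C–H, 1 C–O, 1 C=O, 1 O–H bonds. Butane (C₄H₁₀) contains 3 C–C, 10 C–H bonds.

Reaction B, by 4569 kJ

Reaction A:
  Bonds broken (reactants):
    C–C: 1 × 337 = 337
    C–H: 3 × 397 = 1191
    C–O: 1 × 365 = 365
    C=O: 1 × 784 = 784
    O–H: 1 × 470 = 470
    O=O: 2 × 504 = 1008
    Σ(broken) = 4155 kJ
  Bonds formed (products):
    C=O: 4 × 784 = 3136
    O–H: 4 × 470 = 1880
    Σ(formed) = 5016 kJ
  ΔH_A = 4155 − 5016 = −861 kJ
Reaction B:
  Bonds broken (reactants):
    C–C: 6 × 337 = 2022
    C–H: 20 × 397 = 7940
    O=O: 13 × 504 = 6552
    Σ(broken) = 16514 kJ
  Bonds formed (products):
    C=O: 16 × 784 = 12544
    O–H: 20 × 470 = 9400
    Σ(formed) = 21944 kJ
  ΔH_B = 16514 − 21944 = −5430 kJ
ΔH_A − ΔH_B = +4569 kJ, so reaction B has the more negative ΔH; |ΔH_A − ΔH_B| = 4569 kJ.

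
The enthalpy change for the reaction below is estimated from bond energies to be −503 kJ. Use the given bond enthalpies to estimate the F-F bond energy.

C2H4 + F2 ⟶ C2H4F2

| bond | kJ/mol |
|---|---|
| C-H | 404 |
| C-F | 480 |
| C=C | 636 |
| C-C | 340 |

D(F-F) ≈ 161 kJ/mol

Let D be the F-F bond energy.
Σ(broken) = 4×404 + 1×636 + 1×D = 2252 + D
Σ(formed) = 1×340 + 2×480 + 4×404 = 2916
ΔH = Σ(broken) − Σ(formed) = (2252 + D) − (2916) = −664 + D
Setting this equal to −503 kJ gives D = 161 kJ/mol.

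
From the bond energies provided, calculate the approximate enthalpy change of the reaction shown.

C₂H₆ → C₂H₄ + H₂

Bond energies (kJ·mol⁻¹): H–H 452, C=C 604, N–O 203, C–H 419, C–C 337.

ΔH ≈ +119 kJ

Bonds broken (reactants):
  C–C: 1 × 337 = 337
  C–H: 6 × 419 = 2514
  Σ(broken) = 2851 kJ
Bonds formed (products):
  C–H: 4 × 419 = 1676
  C=C: 1 × 604 = 604
  H–H: 1 × 452 = 452
  Σ(formed) = 2732 kJ
ΔH = Σ(broken) − Σ(formed) = 2851 − 2732 = +119 kJ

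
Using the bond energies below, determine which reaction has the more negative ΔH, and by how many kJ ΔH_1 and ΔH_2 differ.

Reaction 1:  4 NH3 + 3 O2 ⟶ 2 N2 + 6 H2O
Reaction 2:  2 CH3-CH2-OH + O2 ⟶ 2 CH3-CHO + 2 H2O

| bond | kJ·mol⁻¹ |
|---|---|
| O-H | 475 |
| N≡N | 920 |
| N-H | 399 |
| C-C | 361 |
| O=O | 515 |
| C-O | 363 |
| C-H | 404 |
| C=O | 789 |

Reaction 1:
  Bonds broken (reactants):
    N-H: 12 × 399 = 4788
    O=O: 3 × 515 = 1545
    Σ(broken) = 6333 kJ
  Bonds formed (products):
    N≡N: 2 × 920 = 1840
    O-H: 12 × 475 = 5700
    Σ(formed) = 7540 kJ
  ΔH_1 = 6333 − 7540 = −1207 kJ
Reaction 2:
  Bonds broken (reactants):
    C-C: 2 × 361 = 722
    C-H: 10 × 404 = 4040
    C-O: 2 × 363 = 726
    O-H: 2 × 475 = 950
    O=O: 1 × 515 = 515
    Σ(broken) = 6953 kJ
  Bonds formed (products):
    C-C: 2 × 361 = 722
    C-H: 8 × 404 = 3232
    C=O: 2 × 789 = 1578
    O-H: 4 × 475 = 1900
    Σ(formed) = 7432 kJ
  ΔH_2 = 6953 − 7432 = −479 kJ
ΔH_1 − ΔH_2 = −728 kJ, so reaction 1 has the more negative ΔH; |ΔH_1 − ΔH_2| = 728 kJ.

Reaction 1, by 728 kJ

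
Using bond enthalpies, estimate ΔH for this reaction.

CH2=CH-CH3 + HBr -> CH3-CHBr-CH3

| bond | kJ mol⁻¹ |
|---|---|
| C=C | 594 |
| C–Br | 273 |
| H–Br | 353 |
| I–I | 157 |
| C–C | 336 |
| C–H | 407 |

ΔH ≈ −69 kJ

Bonds broken (reactants):
  C–C: 1 × 336 = 336
  C–H: 6 × 407 = 2442
  C=C: 1 × 594 = 594
  H–Br: 1 × 353 = 353
  Σ(broken) = 3725 kJ
Bonds formed (products):
  C–Br: 1 × 273 = 273
  C–C: 2 × 336 = 672
  C–H: 7 × 407 = 2849
  Σ(formed) = 3794 kJ
ΔH = Σ(broken) − Σ(formed) = 3725 − 3794 = −69 kJ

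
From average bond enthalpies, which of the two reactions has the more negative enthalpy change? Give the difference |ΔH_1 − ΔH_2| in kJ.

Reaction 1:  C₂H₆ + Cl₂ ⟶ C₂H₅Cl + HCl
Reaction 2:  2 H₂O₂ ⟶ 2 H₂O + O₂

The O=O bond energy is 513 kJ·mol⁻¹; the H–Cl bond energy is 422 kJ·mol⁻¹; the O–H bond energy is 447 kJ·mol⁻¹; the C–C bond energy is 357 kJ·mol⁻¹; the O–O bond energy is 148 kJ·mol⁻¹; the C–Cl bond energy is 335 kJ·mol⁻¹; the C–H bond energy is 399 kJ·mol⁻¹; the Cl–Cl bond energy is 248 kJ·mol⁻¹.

Reaction 2, by 107 kJ

Reaction 1:
  Bonds broken (reactants):
    C–C: 1 × 357 = 357
    C–H: 6 × 399 = 2394
    Cl–Cl: 1 × 248 = 248
    Σ(broken) = 2999 kJ
  Bonds formed (products):
    C–C: 1 × 357 = 357
    C–Cl: 1 × 335 = 335
    C–H: 5 × 399 = 1995
    H–Cl: 1 × 422 = 422
    Σ(formed) = 3109 kJ
  ΔH_1 = 2999 − 3109 = −110 kJ
Reaction 2:
  Bonds broken (reactants):
    O–H: 4 × 447 = 1788
    O–O: 2 × 148 = 296
    Σ(broken) = 2084 kJ
  Bonds formed (products):
    O–H: 4 × 447 = 1788
    O=O: 1 × 513 = 513
    Σ(formed) = 2301 kJ
  ΔH_2 = 2084 − 2301 = −217 kJ
ΔH_1 − ΔH_2 = +107 kJ, so reaction 2 has the more negative ΔH; |ΔH_1 − ΔH_2| = 107 kJ.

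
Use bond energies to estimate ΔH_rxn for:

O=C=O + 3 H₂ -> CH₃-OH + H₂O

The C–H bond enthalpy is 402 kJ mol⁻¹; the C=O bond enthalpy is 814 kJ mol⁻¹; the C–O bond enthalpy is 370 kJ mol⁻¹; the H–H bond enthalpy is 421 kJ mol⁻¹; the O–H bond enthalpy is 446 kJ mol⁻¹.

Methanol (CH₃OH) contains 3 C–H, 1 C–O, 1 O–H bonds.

ΔH ≈ −23 kJ

Bonds broken (reactants):
  C=O: 2 × 814 = 1628
  H–H: 3 × 421 = 1263
  Σ(broken) = 2891 kJ
Bonds formed (products):
  C–H: 3 × 402 = 1206
  C–O: 1 × 370 = 370
  O–H: 3 × 446 = 1338
  Σ(formed) = 2914 kJ
ΔH = Σ(broken) − Σ(formed) = 2891 − 2914 = −23 kJ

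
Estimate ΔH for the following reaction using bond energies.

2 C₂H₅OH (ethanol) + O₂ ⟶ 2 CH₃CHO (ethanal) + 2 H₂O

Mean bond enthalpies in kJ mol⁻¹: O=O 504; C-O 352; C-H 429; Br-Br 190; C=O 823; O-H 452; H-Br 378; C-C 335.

Bonds broken (reactants):
  C-C: 2 × 335 = 670
  C-H: 10 × 429 = 4290
  C-O: 2 × 352 = 704
  O-H: 2 × 452 = 904
  O=O: 1 × 504 = 504
  Σ(broken) = 7072 kJ
Bonds formed (products):
  C-C: 2 × 335 = 670
  C-H: 8 × 429 = 3432
  C=O: 2 × 823 = 1646
  O-H: 4 × 452 = 1808
  Σ(formed) = 7556 kJ
ΔH = Σ(broken) − Σ(formed) = 7072 − 7556 = −484 kJ

ΔH ≈ −484 kJ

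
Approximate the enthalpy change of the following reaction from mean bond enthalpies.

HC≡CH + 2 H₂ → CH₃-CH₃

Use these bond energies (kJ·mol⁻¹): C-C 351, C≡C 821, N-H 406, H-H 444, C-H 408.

ΔH ≈ −274 kJ

Bonds broken (reactants):
  C≡C: 1 × 821 = 821
  C-H: 2 × 408 = 816
  H-H: 2 × 444 = 888
  Σ(broken) = 2525 kJ
Bonds formed (products):
  C-C: 1 × 351 = 351
  C-H: 6 × 408 = 2448
  Σ(formed) = 2799 kJ
ΔH = Σ(broken) − Σ(formed) = 2525 − 2799 = −274 kJ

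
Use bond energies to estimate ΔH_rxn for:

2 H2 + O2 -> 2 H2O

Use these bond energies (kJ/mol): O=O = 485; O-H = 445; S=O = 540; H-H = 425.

ΔH ≈ −445 kJ

Bonds broken (reactants):
  H-H: 2 × 425 = 850
  O=O: 1 × 485 = 485
  Σ(broken) = 1335 kJ
Bonds formed (products):
  O-H: 4 × 445 = 1780
  Σ(formed) = 1780 kJ
ΔH = Σ(broken) − Σ(formed) = 1335 − 1780 = −445 kJ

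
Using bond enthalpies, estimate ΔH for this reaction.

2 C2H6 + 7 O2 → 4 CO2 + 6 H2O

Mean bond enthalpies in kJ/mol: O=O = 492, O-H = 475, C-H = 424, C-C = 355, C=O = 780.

Bonds broken (reactants):
  C-C: 2 × 355 = 710
  C-H: 12 × 424 = 5088
  O=O: 7 × 492 = 3444
  Σ(broken) = 9242 kJ
Bonds formed (products):
  C=O: 8 × 780 = 6240
  O-H: 12 × 475 = 5700
  Σ(formed) = 11940 kJ
ΔH = Σ(broken) − Σ(formed) = 9242 − 11940 = −2698 kJ

ΔH ≈ −2698 kJ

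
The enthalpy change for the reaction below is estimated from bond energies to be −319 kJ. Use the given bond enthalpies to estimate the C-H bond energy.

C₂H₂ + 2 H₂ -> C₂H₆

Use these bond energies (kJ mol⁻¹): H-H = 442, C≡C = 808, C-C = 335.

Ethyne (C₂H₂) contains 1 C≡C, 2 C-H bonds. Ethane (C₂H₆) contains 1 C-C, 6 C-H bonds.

D(C-H) ≈ 419 kJ/mol

Let D be the C-H bond energy.
Σ(broken) = 1×808 + 2×D + 2×442 = 1692 + 2D
Σ(formed) = 1×335 + 6×D = 335 + 6D
ΔH = Σ(broken) − Σ(formed) = (1692 + 2D) − (335 + 6D) = +1357 − 4D
Setting this equal to −319 kJ gives 4D = 1676, so D = 419 kJ/mol.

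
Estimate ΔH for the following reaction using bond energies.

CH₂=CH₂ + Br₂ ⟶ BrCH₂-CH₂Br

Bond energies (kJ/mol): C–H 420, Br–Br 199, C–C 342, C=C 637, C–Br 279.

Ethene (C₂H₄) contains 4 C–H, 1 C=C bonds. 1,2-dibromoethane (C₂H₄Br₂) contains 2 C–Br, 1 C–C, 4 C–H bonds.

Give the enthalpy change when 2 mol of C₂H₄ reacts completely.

Bonds broken (reactants):
  Br–Br: 1 × 199 = 199
  C–H: 4 × 420 = 1680
  C=C: 1 × 637 = 637
  Σ(broken) = 2516 kJ
Bonds formed (products):
  C–Br: 2 × 279 = 558
  C–C: 1 × 342 = 342
  C–H: 4 × 420 = 1680
  Σ(formed) = 2580 kJ
ΔH = Σ(broken) − Σ(formed) = 2516 − 2580 = −64 kJ
For 2× the reaction as written: 2 × (−64) = −128 kJ

ΔH = −128 kJ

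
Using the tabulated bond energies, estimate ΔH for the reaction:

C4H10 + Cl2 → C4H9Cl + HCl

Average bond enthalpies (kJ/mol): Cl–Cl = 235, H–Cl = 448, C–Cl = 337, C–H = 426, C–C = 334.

Bonds broken (reactants):
  C–C: 3 × 334 = 1002
  C–H: 10 × 426 = 4260
  Cl–Cl: 1 × 235 = 235
  Σ(broken) = 5497 kJ
Bonds formed (products):
  C–C: 3 × 334 = 1002
  C–Cl: 1 × 337 = 337
  C–H: 9 × 426 = 3834
  H–Cl: 1 × 448 = 448
  Σ(formed) = 5621 kJ
ΔH = Σ(broken) − Σ(formed) = 5497 − 5621 = −124 kJ

ΔH ≈ −124 kJ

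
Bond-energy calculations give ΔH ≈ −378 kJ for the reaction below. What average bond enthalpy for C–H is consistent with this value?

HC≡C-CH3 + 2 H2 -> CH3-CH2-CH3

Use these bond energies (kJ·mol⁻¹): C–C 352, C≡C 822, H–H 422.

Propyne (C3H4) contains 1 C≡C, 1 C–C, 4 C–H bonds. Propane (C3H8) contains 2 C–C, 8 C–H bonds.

Let D be the C–H bond energy.
Σ(broken) = 1×822 + 1×352 + 4×D + 2×422 = 2018 + 4D
Σ(formed) = 2×352 + 8×D = 704 + 8D
ΔH = Σ(broken) − Σ(formed) = (2018 + 4D) − (704 + 8D) = +1314 − 4D
Setting this equal to −378 kJ gives 4D = 1692, so D = 423 kJ/mol.

D(C–H) ≈ 423 kJ/mol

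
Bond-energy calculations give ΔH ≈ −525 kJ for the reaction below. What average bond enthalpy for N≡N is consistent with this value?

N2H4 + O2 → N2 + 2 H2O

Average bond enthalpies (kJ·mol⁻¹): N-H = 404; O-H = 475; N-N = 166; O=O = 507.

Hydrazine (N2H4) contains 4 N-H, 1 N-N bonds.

D(N≡N) ≈ 914 kJ/mol

Let D be the N≡N bond energy.
Σ(broken) = 4×404 + 1×166 + 1×507 = 2289
Σ(formed) = 1×D + 4×475 = 1900 + D
ΔH = Σ(broken) − Σ(formed) = (2289) − (1900 + D) = +389 − D
Setting this equal to −525 kJ gives D = 914 kJ/mol.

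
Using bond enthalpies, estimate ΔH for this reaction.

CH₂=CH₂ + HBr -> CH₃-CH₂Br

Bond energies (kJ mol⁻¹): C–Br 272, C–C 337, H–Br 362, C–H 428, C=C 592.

ΔH ≈ −83 kJ

Bonds broken (reactants):
  C–H: 4 × 428 = 1712
  C=C: 1 × 592 = 592
  H–Br: 1 × 362 = 362
  Σ(broken) = 2666 kJ
Bonds formed (products):
  C–Br: 1 × 272 = 272
  C–C: 1 × 337 = 337
  C–H: 5 × 428 = 2140
  Σ(formed) = 2749 kJ
ΔH = Σ(broken) − Σ(formed) = 2666 − 2749 = −83 kJ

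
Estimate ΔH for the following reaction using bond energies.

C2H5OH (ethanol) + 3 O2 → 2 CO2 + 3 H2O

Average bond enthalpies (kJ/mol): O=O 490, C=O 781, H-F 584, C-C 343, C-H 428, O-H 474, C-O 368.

ΔH ≈ −1173 kJ

Bonds broken (reactants):
  C-C: 1 × 343 = 343
  C-H: 5 × 428 = 2140
  C-O: 1 × 368 = 368
  O-H: 1 × 474 = 474
  O=O: 3 × 490 = 1470
  Σ(broken) = 4795 kJ
Bonds formed (products):
  C=O: 4 × 781 = 3124
  O-H: 6 × 474 = 2844
  Σ(formed) = 5968 kJ
ΔH = Σ(broken) − Σ(formed) = 4795 − 5968 = −1173 kJ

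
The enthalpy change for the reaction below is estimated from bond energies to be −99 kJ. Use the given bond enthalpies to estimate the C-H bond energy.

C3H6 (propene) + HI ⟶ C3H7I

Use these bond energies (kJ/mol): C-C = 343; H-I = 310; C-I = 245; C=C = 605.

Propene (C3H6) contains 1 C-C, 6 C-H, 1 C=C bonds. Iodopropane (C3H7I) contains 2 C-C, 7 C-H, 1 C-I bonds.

D(C-H) ≈ 426 kJ/mol

Let D be the C-H bond energy.
Σ(broken) = 1×343 + 6×D + 1×605 + 1×310 = 1258 + 6D
Σ(formed) = 2×343 + 7×D + 1×245 = 931 + 7D
ΔH = Σ(broken) − Σ(formed) = (1258 + 6D) − (931 + 7D) = +327 − D
Setting this equal to −99 kJ gives D = 426 kJ/mol.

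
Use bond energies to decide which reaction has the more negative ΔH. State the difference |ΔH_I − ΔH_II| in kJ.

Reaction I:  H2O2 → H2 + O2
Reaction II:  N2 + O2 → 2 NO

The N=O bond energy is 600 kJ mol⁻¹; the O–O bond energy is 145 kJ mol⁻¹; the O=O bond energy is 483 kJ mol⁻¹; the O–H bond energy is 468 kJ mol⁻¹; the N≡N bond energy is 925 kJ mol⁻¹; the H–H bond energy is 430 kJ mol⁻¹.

Reaction I, by 40 kJ

Reaction I:
  Bonds broken (reactants):
    O–H: 2 × 468 = 936
    O–O: 1 × 145 = 145
    Σ(broken) = 1081 kJ
  Bonds formed (products):
    H–H: 1 × 430 = 430
    O=O: 1 × 483 = 483
    Σ(formed) = 913 kJ
  ΔH_I = 1081 − 913 = +168 kJ
Reaction II:
  Bonds broken (reactants):
    N≡N: 1 × 925 = 925
    O=O: 1 × 483 = 483
    Σ(broken) = 1408 kJ
  Bonds formed (products):
    N=O: 2 × 600 = 1200
    Σ(formed) = 1200 kJ
  ΔH_II = 1408 − 1200 = +208 kJ
ΔH_I − ΔH_II = −40 kJ, so reaction I has the more negative ΔH; |ΔH_I − ΔH_II| = 40 kJ.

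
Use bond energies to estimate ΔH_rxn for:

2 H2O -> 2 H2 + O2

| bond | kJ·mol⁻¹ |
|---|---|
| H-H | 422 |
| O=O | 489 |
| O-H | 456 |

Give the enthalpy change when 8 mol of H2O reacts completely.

ΔH = +1964 kJ

Bonds broken (reactants):
  O-H: 4 × 456 = 1824
  Σ(broken) = 1824 kJ
Bonds formed (products):
  H-H: 2 × 422 = 844
  O=O: 1 × 489 = 489
  Σ(formed) = 1333 kJ
ΔH = Σ(broken) − Σ(formed) = 1824 − 1333 = +491 kJ
For 4× the reaction as written: 4 × (+491) = +1964 kJ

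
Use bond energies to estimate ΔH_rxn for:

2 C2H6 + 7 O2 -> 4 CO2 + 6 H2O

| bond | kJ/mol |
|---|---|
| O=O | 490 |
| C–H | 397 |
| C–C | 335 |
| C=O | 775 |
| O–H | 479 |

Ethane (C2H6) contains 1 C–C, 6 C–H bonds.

ΔH ≈ −3084 kJ

Bonds broken (reactants):
  C–C: 2 × 335 = 670
  C–H: 12 × 397 = 4764
  O=O: 7 × 490 = 3430
  Σ(broken) = 8864 kJ
Bonds formed (products):
  C=O: 8 × 775 = 6200
  O–H: 12 × 479 = 5748
  Σ(formed) = 11948 kJ
ΔH = Σ(broken) − Σ(formed) = 8864 − 11948 = −3084 kJ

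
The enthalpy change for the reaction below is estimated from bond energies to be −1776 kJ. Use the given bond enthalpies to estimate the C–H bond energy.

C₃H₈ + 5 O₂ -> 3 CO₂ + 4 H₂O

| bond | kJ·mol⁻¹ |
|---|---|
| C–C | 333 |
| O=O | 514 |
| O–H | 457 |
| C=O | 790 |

D(C–H) ≈ 423 kJ/mol

Let D be the C–H bond energy.
Σ(broken) = 2×333 + 8×D + 5×514 = 3236 + 8D
Σ(formed) = 6×790 + 8×457 = 8396
ΔH = Σ(broken) − Σ(formed) = (3236 + 8D) − (8396) = −5160 + 8D
Setting this equal to −1776 kJ gives 8D = 3384, so D = 423 kJ/mol.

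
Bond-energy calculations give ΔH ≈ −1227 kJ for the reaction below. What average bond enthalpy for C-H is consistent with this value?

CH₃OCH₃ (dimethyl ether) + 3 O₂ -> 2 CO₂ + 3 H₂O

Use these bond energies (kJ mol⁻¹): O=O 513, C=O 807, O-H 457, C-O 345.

D(C-H) ≈ 419 kJ/mol

Let D be the C-H bond energy.
Σ(broken) = 6×D + 2×345 + 3×513 = 2229 + 6D
Σ(formed) = 4×807 + 6×457 = 5970
ΔH = Σ(broken) − Σ(formed) = (2229 + 6D) − (5970) = −3741 + 6D
Setting this equal to −1227 kJ gives 6D = 2514, so D = 419 kJ/mol.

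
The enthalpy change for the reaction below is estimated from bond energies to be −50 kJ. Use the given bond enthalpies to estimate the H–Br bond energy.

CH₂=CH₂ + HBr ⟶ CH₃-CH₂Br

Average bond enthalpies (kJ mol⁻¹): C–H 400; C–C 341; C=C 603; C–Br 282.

D(H–Br) ≈ 370 kJ/mol

Let D be the H–Br bond energy.
Σ(broken) = 4×400 + 1×603 + 1×D = 2203 + D
Σ(formed) = 1×282 + 1×341 + 5×400 = 2623
ΔH = Σ(broken) − Σ(formed) = (2203 + D) − (2623) = −420 + D
Setting this equal to −50 kJ gives D = 370 kJ/mol.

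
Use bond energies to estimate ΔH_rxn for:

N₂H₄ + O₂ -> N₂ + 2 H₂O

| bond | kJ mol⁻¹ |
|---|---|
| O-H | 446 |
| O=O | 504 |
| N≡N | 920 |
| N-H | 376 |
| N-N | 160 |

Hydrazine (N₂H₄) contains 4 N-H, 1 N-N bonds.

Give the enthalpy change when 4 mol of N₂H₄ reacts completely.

ΔH = −2144 kJ

Bonds broken (reactants):
  N-H: 4 × 376 = 1504
  N-N: 1 × 160 = 160
  O=O: 1 × 504 = 504
  Σ(broken) = 2168 kJ
Bonds formed (products):
  N≡N: 1 × 920 = 920
  O-H: 4 × 446 = 1784
  Σ(formed) = 2704 kJ
ΔH = Σ(broken) − Σ(formed) = 2168 − 2704 = −536 kJ
For 4× the reaction as written: 4 × (−536) = −2144 kJ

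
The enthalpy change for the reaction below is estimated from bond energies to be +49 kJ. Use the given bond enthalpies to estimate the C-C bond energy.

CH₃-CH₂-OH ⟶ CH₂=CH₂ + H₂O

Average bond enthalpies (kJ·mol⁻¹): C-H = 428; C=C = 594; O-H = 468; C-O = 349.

Let D be the C-C bond energy.
Σ(broken) = 1×D + 5×428 + 1×349 + 1×468 = 2957 + D
Σ(formed) = 4×428 + 1×594 + 2×468 = 3242
ΔH = Σ(broken) − Σ(formed) = (2957 + D) − (3242) = −285 + D
Setting this equal to +49 kJ gives D = 334 kJ/mol.

D(C-C) ≈ 334 kJ/mol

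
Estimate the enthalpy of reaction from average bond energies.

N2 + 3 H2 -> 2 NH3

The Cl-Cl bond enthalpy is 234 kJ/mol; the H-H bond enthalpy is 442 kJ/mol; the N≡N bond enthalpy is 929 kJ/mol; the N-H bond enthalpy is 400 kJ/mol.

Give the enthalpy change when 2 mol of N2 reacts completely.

Bonds broken (reactants):
  H-H: 3 × 442 = 1326
  N≡N: 1 × 929 = 929
  Σ(broken) = 2255 kJ
Bonds formed (products):
  N-H: 6 × 400 = 2400
  Σ(formed) = 2400 kJ
ΔH = Σ(broken) − Σ(formed) = 2255 − 2400 = −145 kJ
For 2× the reaction as written: 2 × (−145) = −290 kJ

ΔH = −290 kJ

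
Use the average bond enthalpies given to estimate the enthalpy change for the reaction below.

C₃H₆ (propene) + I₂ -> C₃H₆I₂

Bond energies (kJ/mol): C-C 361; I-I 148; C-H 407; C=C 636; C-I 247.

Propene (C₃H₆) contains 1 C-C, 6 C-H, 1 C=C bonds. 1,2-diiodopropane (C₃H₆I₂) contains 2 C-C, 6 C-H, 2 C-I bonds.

Bonds broken (reactants):
  C-C: 1 × 361 = 361
  C-H: 6 × 407 = 2442
  C=C: 1 × 636 = 636
  I-I: 1 × 148 = 148
  Σ(broken) = 3587 kJ
Bonds formed (products):
  C-C: 2 × 361 = 722
  C-H: 6 × 407 = 2442
  C-I: 2 × 247 = 494
  Σ(formed) = 3658 kJ
ΔH = Σ(broken) − Σ(formed) = 3587 − 3658 = −71 kJ

ΔH ≈ −71 kJ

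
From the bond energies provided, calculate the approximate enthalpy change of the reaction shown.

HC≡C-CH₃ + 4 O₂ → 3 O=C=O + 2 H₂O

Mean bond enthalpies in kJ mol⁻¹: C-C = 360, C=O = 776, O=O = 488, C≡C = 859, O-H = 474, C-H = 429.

ΔH ≈ −1665 kJ

Bonds broken (reactants):
  C≡C: 1 × 859 = 859
  C-C: 1 × 360 = 360
  C-H: 4 × 429 = 1716
  O=O: 4 × 488 = 1952
  Σ(broken) = 4887 kJ
Bonds formed (products):
  C=O: 6 × 776 = 4656
  O-H: 4 × 474 = 1896
  Σ(formed) = 6552 kJ
ΔH = Σ(broken) − Σ(formed) = 4887 − 6552 = −1665 kJ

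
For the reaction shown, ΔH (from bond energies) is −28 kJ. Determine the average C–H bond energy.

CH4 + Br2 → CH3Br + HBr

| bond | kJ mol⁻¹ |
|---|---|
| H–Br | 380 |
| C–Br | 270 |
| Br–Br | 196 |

Let D be the C–H bond energy.
Σ(broken) = 1×196 + 4×D = 196 + 4D
Σ(formed) = 1×270 + 3×D + 1×380 = 650 + 3D
ΔH = Σ(broken) − Σ(formed) = (196 + 4D) − (650 + 3D) = −454 + D
Setting this equal to −28 kJ gives D = 426 kJ/mol.

D(C–H) ≈ 426 kJ/mol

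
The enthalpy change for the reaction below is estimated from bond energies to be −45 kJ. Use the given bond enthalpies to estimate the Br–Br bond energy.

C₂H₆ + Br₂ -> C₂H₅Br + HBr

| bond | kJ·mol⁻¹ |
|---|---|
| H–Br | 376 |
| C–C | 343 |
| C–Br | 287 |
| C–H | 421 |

D(Br–Br) ≈ 197 kJ/mol

Let D be the Br–Br bond energy.
Σ(broken) = 1×D + 1×343 + 6×421 = 2869 + D
Σ(formed) = 1×287 + 1×343 + 5×421 + 1×376 = 3111
ΔH = Σ(broken) − Σ(formed) = (2869 + D) − (3111) = −242 + D
Setting this equal to −45 kJ gives D = 197 kJ/mol.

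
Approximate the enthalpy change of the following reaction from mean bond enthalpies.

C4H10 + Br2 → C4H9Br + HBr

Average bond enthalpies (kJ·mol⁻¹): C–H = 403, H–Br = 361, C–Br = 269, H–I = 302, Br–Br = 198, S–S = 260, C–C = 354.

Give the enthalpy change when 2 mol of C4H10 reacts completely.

ΔH = −58 kJ

Bonds broken (reactants):
  Br–Br: 1 × 198 = 198
  C–C: 3 × 354 = 1062
  C–H: 10 × 403 = 4030
  Σ(broken) = 5290 kJ
Bonds formed (products):
  C–Br: 1 × 269 = 269
  C–C: 3 × 354 = 1062
  C–H: 9 × 403 = 3627
  H–Br: 1 × 361 = 361
  Σ(formed) = 5319 kJ
ΔH = Σ(broken) − Σ(formed) = 5290 − 5319 = −29 kJ
For 2× the reaction as written: 2 × (−29) = −58 kJ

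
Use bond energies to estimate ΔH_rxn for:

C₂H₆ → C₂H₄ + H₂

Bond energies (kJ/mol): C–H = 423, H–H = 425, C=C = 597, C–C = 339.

Bonds broken (reactants):
  C–C: 1 × 339 = 339
  C–H: 6 × 423 = 2538
  Σ(broken) = 2877 kJ
Bonds formed (products):
  C–H: 4 × 423 = 1692
  C=C: 1 × 597 = 597
  H–H: 1 × 425 = 425
  Σ(formed) = 2714 kJ
ΔH = Σ(broken) − Σ(formed) = 2877 − 2714 = +163 kJ

ΔH ≈ +163 kJ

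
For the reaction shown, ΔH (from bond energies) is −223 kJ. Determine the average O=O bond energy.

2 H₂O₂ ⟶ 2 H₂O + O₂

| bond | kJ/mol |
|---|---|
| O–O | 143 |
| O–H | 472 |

D(O=O) ≈ 509 kJ/mol

Let D be the O=O bond energy.
Σ(broken) = 4×472 + 2×143 = 2174
Σ(formed) = 4×472 + 1×D = 1888 + D
ΔH = Σ(broken) − Σ(formed) = (2174) − (1888 + D) = +286 − D
Setting this equal to −223 kJ gives D = 509 kJ/mol.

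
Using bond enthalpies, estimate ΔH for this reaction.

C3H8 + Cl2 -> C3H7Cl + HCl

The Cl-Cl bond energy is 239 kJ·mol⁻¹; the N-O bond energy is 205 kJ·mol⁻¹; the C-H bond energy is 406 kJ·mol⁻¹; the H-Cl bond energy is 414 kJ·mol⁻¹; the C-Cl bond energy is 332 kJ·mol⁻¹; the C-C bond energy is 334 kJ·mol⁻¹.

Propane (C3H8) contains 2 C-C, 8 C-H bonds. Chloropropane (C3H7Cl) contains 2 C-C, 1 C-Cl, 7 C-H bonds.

Bonds broken (reactants):
  C-C: 2 × 334 = 668
  C-H: 8 × 406 = 3248
  Cl-Cl: 1 × 239 = 239
  Σ(broken) = 4155 kJ
Bonds formed (products):
  C-C: 2 × 334 = 668
  C-Cl: 1 × 332 = 332
  C-H: 7 × 406 = 2842
  H-Cl: 1 × 414 = 414
  Σ(formed) = 4256 kJ
ΔH = Σ(broken) − Σ(formed) = 4155 − 4256 = −101 kJ

ΔH ≈ −101 kJ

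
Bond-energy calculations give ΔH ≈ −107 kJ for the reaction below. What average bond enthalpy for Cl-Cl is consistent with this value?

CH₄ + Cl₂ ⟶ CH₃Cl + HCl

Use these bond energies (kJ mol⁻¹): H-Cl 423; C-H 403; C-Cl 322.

D(Cl-Cl) ≈ 235 kJ/mol

Let D be the Cl-Cl bond energy.
Σ(broken) = 4×403 + 1×D = 1612 + D
Σ(formed) = 1×322 + 3×403 + 1×423 = 1954
ΔH = Σ(broken) − Σ(formed) = (1612 + D) − (1954) = −342 + D
Setting this equal to −107 kJ gives D = 235 kJ/mol.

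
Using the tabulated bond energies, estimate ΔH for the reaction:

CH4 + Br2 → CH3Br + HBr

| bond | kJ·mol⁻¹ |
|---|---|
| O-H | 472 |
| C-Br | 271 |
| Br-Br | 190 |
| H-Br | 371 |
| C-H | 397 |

ΔH ≈ −55 kJ

Bonds broken (reactants):
  Br-Br: 1 × 190 = 190
  C-H: 4 × 397 = 1588
  Σ(broken) = 1778 kJ
Bonds formed (products):
  C-Br: 1 × 271 = 271
  C-H: 3 × 397 = 1191
  H-Br: 1 × 371 = 371
  Σ(formed) = 1833 kJ
ΔH = Σ(broken) − Σ(formed) = 1778 − 1833 = −55 kJ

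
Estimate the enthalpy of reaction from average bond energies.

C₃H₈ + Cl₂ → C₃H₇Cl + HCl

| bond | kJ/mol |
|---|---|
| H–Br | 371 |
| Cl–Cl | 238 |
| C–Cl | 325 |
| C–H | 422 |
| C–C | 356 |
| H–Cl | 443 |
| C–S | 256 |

Bonds broken (reactants):
  C–C: 2 × 356 = 712
  C–H: 8 × 422 = 3376
  Cl–Cl: 1 × 238 = 238
  Σ(broken) = 4326 kJ
Bonds formed (products):
  C–C: 2 × 356 = 712
  C–Cl: 1 × 325 = 325
  C–H: 7 × 422 = 2954
  H–Cl: 1 × 443 = 443
  Σ(formed) = 4434 kJ
ΔH = Σ(broken) − Σ(formed) = 4326 − 4434 = −108 kJ

ΔH ≈ −108 kJ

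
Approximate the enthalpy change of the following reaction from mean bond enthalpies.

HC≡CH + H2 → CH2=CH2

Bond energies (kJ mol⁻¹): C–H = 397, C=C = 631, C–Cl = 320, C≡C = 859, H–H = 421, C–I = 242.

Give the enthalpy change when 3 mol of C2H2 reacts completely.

Bonds broken (reactants):
  C≡C: 1 × 859 = 859
  C–H: 2 × 397 = 794
  H–H: 1 × 421 = 421
  Σ(broken) = 2074 kJ
Bonds formed (products):
  C–H: 4 × 397 = 1588
  C=C: 1 × 631 = 631
  Σ(formed) = 2219 kJ
ΔH = Σ(broken) − Σ(formed) = 2074 − 2219 = −145 kJ
For 3× the reaction as written: 3 × (−145) = −435 kJ

ΔH = −435 kJ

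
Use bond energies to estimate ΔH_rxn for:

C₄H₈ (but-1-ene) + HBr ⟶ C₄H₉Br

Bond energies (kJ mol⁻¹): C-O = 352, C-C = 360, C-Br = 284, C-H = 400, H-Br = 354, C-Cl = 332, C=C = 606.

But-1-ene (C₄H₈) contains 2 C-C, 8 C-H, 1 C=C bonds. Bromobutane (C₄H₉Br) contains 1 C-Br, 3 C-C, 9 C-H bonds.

ΔH ≈ −84 kJ

Bonds broken (reactants):
  C-C: 2 × 360 = 720
  C-H: 8 × 400 = 3200
  C=C: 1 × 606 = 606
  H-Br: 1 × 354 = 354
  Σ(broken) = 4880 kJ
Bonds formed (products):
  C-Br: 1 × 284 = 284
  C-C: 3 × 360 = 1080
  C-H: 9 × 400 = 3600
  Σ(formed) = 4964 kJ
ΔH = Σ(broken) − Σ(formed) = 4880 − 4964 = −84 kJ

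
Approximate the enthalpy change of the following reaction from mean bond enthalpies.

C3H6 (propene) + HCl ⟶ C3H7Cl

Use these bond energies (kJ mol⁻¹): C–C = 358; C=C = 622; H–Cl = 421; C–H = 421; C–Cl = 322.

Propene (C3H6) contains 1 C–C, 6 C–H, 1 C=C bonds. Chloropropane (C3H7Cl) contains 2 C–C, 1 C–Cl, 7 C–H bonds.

ΔH ≈ −58 kJ

Bonds broken (reactants):
  C–C: 1 × 358 = 358
  C–H: 6 × 421 = 2526
  C=C: 1 × 622 = 622
  H–Cl: 1 × 421 = 421
  Σ(broken) = 3927 kJ
Bonds formed (products):
  C–C: 2 × 358 = 716
  C–Cl: 1 × 322 = 322
  C–H: 7 × 421 = 2947
  Σ(formed) = 3985 kJ
ΔH = Σ(broken) − Σ(formed) = 3927 − 3985 = −58 kJ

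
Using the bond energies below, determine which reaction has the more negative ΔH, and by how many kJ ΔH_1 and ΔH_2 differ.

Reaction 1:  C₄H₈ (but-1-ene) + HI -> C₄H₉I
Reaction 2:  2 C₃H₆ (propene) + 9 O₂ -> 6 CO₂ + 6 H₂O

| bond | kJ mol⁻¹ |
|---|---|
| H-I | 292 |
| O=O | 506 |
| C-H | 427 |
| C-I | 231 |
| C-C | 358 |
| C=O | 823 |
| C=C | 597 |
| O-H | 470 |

Reaction 1:
  Bonds broken (reactants):
    C-C: 2 × 358 = 716
    C-H: 8 × 427 = 3416
    C=C: 1 × 597 = 597
    H-I: 1 × 292 = 292
    Σ(broken) = 5021 kJ
  Bonds formed (products):
    C-C: 3 × 358 = 1074
    C-H: 9 × 427 = 3843
    C-I: 1 × 231 = 231
    Σ(formed) = 5148 kJ
  ΔH_1 = 5021 − 5148 = −127 kJ
Reaction 2:
  Bonds broken (reactants):
    C-C: 2 × 358 = 716
    C-H: 12 × 427 = 5124
    C=C: 2 × 597 = 1194
    O=O: 9 × 506 = 4554
    Σ(broken) = 11588 kJ
  Bonds formed (products):
    C=O: 12 × 823 = 9876
    O-H: 12 × 470 = 5640
    Σ(formed) = 15516 kJ
  ΔH_2 = 11588 − 15516 = −3928 kJ
ΔH_1 − ΔH_2 = +3801 kJ, so reaction 2 has the more negative ΔH; |ΔH_1 − ΔH_2| = 3801 kJ.

Reaction 2, by 3801 kJ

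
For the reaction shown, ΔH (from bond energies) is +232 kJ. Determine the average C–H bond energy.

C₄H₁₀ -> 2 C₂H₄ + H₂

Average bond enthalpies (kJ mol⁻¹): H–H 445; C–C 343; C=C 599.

Let D be the C–H bond energy.
Σ(broken) = 3×343 + 10×D = 1029 + 10D
Σ(formed) = 8×D + 2×599 + 1×445 = 1643 + 8D
ΔH = Σ(broken) − Σ(formed) = (1029 + 10D) − (1643 + 8D) = −614 + 2D
Setting this equal to +232 kJ gives 2D = 846, so D = 423 kJ/mol.

D(C–H) ≈ 423 kJ/mol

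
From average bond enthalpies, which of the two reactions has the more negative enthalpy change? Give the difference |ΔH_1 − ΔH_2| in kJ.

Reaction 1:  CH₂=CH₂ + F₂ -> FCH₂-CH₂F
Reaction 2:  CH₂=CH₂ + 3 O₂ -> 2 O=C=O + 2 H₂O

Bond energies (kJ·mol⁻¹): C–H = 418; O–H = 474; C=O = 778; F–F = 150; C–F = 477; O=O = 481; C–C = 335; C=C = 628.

Reaction 1:
  Bonds broken (reactants):
    C–H: 4 × 418 = 1672
    C=C: 1 × 628 = 628
    F–F: 1 × 150 = 150
    Σ(broken) = 2450 kJ
  Bonds formed (products):
    C–C: 1 × 335 = 335
    C–F: 2 × 477 = 954
    C–H: 4 × 418 = 1672
    Σ(formed) = 2961 kJ
  ΔH_1 = 2450 − 2961 = −511 kJ
Reaction 2:
  Bonds broken (reactants):
    C–H: 4 × 418 = 1672
    C=C: 1 × 628 = 628
    O=O: 3 × 481 = 1443
    Σ(broken) = 3743 kJ
  Bonds formed (products):
    C=O: 4 × 778 = 3112
    O–H: 4 × 474 = 1896
    Σ(formed) = 5008 kJ
  ΔH_2 = 3743 − 5008 = −1265 kJ
ΔH_1 − ΔH_2 = +754 kJ, so reaction 2 has the more negative ΔH; |ΔH_1 − ΔH_2| = 754 kJ.

Reaction 2, by 754 kJ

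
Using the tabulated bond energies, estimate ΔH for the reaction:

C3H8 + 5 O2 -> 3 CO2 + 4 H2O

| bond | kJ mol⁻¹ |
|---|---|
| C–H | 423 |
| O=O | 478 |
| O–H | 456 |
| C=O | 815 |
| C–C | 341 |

Bonds broken (reactants):
  C–C: 2 × 341 = 682
  C–H: 8 × 423 = 3384
  O=O: 5 × 478 = 2390
  Σ(broken) = 6456 kJ
Bonds formed (products):
  C=O: 6 × 815 = 4890
  O–H: 8 × 456 = 3648
  Σ(formed) = 8538 kJ
ΔH = Σ(broken) − Σ(formed) = 6456 − 8538 = −2082 kJ

ΔH ≈ −2082 kJ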